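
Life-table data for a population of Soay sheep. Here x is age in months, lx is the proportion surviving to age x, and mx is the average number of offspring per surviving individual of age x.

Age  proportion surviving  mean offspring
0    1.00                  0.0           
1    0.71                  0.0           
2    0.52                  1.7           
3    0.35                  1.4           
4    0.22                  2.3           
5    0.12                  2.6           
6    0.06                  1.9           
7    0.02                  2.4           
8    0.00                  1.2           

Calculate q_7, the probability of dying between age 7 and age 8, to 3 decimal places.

1.000

q_7 = (l_7 − l_8) / l_7 = (0.02 − 0) / 0.02
     = 0.02 / 0.02 = 1 → 1.000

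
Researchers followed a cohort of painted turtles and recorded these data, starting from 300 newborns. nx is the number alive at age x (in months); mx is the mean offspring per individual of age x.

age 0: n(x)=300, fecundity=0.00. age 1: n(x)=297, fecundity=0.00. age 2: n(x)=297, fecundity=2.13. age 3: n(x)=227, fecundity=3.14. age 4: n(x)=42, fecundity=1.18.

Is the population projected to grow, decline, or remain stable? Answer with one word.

growing

lx = nx/n0 = nx/300: 1, 0.99, 0.99, 0.75667…, 0.14
R0 = Σ lx·mx = 0 + 0 + 2.1087 + 2.375933… + 0.1652 = 4.649833…
R0 > 1, so the population is growing.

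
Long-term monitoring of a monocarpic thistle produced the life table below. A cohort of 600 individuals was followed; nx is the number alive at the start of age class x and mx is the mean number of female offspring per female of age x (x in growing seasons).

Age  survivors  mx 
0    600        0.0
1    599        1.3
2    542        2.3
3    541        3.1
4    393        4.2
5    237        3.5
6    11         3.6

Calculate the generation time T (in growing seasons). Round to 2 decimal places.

3.10

lx = nx/n0 = nx/600: 1, 0.99833…, 0.90333…, 0.90167…, 0.655, 0.395, 0.01833…
lx·mx: 0, 1.297833…, 2.077667…, 2.795167…, 2.751, 1.3825, 0.066… → R0 = 10.370167…
x·lx·mx: 0, 1.297833…, 4.155333…, 8.3855…, 11.004, 6.9125, 0.396… → Σ = 32.151167…
T = 32.151167… / 10.370167… = 3.100352… → 3.10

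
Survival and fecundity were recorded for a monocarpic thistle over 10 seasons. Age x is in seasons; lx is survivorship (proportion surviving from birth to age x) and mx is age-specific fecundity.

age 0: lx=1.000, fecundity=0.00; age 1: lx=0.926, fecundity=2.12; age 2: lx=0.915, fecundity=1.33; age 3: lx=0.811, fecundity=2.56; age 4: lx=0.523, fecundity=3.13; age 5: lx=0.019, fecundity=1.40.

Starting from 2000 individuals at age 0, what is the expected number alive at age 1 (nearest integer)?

1852

Expected survivors = N0 · l_1 = 2000 × 0.926 = 1852 → 1852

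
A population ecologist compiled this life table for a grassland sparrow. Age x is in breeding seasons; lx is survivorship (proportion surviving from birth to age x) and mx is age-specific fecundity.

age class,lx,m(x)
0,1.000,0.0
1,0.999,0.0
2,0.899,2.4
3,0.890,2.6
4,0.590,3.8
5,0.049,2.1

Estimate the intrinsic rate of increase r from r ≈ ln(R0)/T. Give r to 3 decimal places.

R0 = Σ lx·mx = 0 + 0 + 2.1576 + 2.314 + 2.242 + 0.1029 = 6.8165
Σ x·lx·mx = 20.7397; T = 20.7397/6.8165 = 3.04257…
r ≈ ln(R0)/T = ln(6.8165)/3.04257… = 0.63083… → 0.631

0.631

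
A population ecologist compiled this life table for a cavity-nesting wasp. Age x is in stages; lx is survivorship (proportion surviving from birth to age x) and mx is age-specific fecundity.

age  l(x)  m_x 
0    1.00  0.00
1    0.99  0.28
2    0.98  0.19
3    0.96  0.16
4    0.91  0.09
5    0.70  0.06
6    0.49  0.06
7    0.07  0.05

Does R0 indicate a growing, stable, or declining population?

R0 = Σ lx·mx = 0 + 0.2772 + 0.1862 + 0.1536 + 0.0819 + 0.042 + 0.0294 + 0.0035 = 0.7738
R0 < 1, so the population is declining.

declining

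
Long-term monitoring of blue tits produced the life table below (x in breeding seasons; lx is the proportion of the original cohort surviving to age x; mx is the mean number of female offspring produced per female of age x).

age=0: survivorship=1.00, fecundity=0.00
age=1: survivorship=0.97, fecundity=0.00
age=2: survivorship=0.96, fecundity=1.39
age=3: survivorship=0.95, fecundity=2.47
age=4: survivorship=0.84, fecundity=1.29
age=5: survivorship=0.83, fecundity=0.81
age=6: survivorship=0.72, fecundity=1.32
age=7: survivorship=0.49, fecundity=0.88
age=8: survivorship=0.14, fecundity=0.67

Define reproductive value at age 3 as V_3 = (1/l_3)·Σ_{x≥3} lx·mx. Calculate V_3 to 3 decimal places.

lx·mx for x ≥ 3: 2.3465, 1.0836, 0.6723, 0.9504, 0.4312, 0.0938 → sum = 5.5778
V_3 = 5.5778 / l_3 = 5.5778 / 0.95 = 5.871368… → 5.871

5.871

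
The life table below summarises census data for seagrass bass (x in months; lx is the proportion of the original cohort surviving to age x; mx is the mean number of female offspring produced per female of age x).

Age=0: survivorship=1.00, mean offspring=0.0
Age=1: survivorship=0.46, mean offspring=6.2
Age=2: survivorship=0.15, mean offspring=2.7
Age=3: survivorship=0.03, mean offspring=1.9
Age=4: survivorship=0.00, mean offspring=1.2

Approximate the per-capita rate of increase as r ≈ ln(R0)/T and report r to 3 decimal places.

1.036

R0 = Σ lx·mx = 0 + 2.852 + 0.405 + 0.057 + 0 = 3.314
Σ x·lx·mx = 3.833; T = 3.833/3.314 = 1.15661…
r ≈ ln(R0)/T = ln(3.314)/1.15661… = 1.03592… → 1.036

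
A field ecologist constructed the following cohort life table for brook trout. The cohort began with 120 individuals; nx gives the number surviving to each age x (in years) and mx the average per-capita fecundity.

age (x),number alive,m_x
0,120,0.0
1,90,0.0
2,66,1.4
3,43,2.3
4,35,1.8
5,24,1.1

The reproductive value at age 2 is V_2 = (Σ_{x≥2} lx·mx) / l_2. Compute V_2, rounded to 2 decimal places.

lx = nx/n0 = nx/120: 1, 0.75, 0.55, 0.35833…, 0.29167…, 0.2
lx·mx for x ≥ 2: 0.77, 0.824167…, 0.525…, 0.22 → sum = 2.339167…
V_2 = 2.339167… / l_2 = 2.339167… / 0.55 = 4.25303… → 4.25

4.25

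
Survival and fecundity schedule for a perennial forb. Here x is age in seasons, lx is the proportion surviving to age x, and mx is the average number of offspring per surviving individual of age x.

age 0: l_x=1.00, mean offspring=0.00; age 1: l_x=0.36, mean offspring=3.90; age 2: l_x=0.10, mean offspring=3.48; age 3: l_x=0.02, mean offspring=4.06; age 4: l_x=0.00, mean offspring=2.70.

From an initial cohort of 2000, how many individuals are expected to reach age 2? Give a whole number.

Expected survivors = N0 · l_2 = 2000 × 0.10 = 200 → 200

200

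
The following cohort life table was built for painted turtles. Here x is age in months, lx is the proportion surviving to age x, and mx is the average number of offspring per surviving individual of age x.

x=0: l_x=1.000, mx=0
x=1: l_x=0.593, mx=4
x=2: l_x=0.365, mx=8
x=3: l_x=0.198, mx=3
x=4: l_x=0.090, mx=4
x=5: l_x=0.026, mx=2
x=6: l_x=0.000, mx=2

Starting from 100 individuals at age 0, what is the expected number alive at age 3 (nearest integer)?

20

Expected survivors = N0 · l_3 = 100 × 0.198 = 19.8 → 20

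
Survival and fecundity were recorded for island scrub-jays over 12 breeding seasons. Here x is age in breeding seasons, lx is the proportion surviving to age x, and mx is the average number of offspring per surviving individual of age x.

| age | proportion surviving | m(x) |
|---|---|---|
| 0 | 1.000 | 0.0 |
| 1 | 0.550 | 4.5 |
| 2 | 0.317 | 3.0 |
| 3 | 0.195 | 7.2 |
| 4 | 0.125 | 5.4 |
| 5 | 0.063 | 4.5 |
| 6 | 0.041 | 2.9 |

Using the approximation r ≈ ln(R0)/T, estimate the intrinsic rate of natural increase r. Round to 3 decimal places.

0.782

R0 = Σ lx·mx = 0 + 2.475 + 0.951 + 1.404 + 0.675 + 0.2835 + 0.1189 = 5.9074
Σ x·lx·mx = 13.4199; T = 13.4199/5.9074 = 2.27171…
r ≈ ln(R0)/T = ln(5.9074)/2.27171… = 0.78188… → 0.782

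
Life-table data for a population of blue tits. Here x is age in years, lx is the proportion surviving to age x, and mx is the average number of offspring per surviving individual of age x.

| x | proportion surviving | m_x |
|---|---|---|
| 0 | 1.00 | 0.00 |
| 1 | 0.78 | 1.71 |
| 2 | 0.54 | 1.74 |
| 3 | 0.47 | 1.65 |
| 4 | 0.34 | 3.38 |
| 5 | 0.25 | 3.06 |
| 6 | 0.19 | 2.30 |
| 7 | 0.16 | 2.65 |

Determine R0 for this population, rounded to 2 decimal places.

5.82

lx·mx by age: 0, 1.3338, 0.9396, 0.7755, 1.1492, 0.765, 0.437, 0.424
R0 = Σ lx·mx = 5.8241 → 5.82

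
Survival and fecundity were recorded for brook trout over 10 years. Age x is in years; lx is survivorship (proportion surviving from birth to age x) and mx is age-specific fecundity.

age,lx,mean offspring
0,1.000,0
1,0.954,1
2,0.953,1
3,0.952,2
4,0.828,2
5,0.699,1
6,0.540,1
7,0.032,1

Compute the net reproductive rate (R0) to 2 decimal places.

lx·mx by age: 0, 0.954, 0.953, 1.904, 1.656, 0.699, 0.54, 0.032
R0 = Σ lx·mx = 6.738 → 6.74

6.74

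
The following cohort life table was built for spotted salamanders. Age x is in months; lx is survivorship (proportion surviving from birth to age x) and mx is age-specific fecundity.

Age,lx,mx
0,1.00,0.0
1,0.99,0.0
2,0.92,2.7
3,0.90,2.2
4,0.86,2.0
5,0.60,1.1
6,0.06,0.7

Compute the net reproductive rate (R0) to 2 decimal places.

lx·mx by age: 0, 0, 2.484, 1.98, 1.72, 0.66, 0.042
R0 = Σ lx·mx = 6.886 → 6.89

6.89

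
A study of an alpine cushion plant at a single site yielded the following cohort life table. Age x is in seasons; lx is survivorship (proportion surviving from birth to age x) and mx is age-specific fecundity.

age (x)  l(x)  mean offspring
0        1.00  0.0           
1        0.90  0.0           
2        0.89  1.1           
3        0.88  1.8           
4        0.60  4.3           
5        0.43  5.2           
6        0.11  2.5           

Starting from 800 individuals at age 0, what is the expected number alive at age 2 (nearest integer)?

712

Expected survivors = N0 · l_2 = 800 × 0.89 = 712 → 712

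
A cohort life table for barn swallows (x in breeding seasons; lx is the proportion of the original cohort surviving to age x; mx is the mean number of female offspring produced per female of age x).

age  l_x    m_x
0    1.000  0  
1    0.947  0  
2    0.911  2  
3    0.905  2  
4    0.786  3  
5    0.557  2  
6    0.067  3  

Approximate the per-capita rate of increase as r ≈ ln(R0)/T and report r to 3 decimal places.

R0 = Σ lx·mx = 0 + 0 + 1.822 + 1.81 + 2.358 + 1.114 + 0.201 = 7.305
Σ x·lx·mx = 25.282; T = 25.282/7.305 = 3.46092…
r ≈ ln(R0)/T = ln(7.305)/3.46092… = 0.57458… → 0.575

0.575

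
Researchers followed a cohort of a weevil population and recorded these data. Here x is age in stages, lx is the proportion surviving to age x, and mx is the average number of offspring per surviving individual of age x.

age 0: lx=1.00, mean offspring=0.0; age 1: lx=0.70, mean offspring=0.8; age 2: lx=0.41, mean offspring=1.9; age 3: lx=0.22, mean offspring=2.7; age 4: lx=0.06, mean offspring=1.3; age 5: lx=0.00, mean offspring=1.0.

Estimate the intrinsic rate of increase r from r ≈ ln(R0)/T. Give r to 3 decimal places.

R0 = Σ lx·mx = 0 + 0.56 + 0.779 + 0.594 + 0.078 + 0 = 2.011
Σ x·lx·mx = 4.212; T = 4.212/2.011 = 2.09448…
r ≈ ln(R0)/T = ln(2.011)/2.09448… = 0.33356… → 0.334

0.334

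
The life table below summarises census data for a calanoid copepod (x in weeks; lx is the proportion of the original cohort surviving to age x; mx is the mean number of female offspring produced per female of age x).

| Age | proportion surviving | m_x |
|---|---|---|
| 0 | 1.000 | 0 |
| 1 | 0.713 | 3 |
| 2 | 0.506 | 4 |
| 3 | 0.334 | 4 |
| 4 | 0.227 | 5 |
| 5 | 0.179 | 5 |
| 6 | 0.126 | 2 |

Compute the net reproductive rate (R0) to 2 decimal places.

7.78

lx·mx by age: 0, 2.139, 2.024, 1.336, 1.135, 0.895, 0.252
R0 = Σ lx·mx = 7.781 → 7.78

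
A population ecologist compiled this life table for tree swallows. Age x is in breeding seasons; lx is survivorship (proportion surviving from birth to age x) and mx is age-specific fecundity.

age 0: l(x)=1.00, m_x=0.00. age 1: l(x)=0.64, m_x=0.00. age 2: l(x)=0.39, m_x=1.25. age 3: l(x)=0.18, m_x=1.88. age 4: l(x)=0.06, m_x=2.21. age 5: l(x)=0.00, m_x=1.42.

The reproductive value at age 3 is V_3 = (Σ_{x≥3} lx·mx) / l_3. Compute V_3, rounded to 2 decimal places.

lx·mx for x ≥ 3: 0.3384, 0.1326, 0 → sum = 0.471
V_3 = 0.471 / l_3 = 0.471 / 0.18 = 2.616667… → 2.62

2.62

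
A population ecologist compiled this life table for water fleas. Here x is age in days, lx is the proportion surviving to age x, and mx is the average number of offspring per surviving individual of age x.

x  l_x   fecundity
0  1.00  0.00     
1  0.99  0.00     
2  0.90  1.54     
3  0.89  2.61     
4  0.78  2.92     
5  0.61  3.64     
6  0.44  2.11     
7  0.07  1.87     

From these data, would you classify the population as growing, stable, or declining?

growing

R0 = Σ lx·mx = 0 + 0 + 1.386 + 2.3229 + 2.2776 + 2.2204 + 0.9284 + 0.1309 = 9.2662
R0 > 1, so the population is growing.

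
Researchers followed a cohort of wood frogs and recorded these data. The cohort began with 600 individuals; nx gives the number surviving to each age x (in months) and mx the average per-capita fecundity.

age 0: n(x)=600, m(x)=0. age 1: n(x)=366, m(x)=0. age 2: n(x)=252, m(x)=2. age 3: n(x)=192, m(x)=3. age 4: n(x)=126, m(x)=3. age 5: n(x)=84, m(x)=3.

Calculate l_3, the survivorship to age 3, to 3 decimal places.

0.320

l_3 = n_3/n_0 = 192/600 = 0.32 → 0.320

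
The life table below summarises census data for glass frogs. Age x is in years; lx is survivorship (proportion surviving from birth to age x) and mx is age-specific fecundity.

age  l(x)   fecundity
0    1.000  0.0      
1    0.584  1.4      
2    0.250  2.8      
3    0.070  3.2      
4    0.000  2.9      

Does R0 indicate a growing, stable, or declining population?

R0 = Σ lx·mx = 0 + 0.8176 + 0.7 + 0.224 + 0 = 1.7416
R0 > 1, so the population is growing.

growing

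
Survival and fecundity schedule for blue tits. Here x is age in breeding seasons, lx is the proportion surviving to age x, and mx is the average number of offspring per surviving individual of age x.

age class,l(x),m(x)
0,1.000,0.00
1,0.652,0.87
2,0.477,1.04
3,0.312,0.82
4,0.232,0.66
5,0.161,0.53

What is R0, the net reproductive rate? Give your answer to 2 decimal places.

1.56

lx·mx by age: 0, 0.56724, 0.49608, 0.25584, 0.15312, 0.08533
R0 = Σ lx·mx = 1.55761 → 1.56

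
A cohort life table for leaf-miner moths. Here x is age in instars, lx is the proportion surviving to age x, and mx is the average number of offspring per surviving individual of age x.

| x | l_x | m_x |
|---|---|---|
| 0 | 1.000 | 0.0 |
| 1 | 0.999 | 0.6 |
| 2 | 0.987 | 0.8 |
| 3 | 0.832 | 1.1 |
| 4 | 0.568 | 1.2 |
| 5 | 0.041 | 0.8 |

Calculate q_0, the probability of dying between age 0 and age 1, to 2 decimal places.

0.00

q_0 = (l_0 − l_1) / l_0 = (1 − 0.999) / 1
     = 0.001 / 1 = 0.001 → 0.00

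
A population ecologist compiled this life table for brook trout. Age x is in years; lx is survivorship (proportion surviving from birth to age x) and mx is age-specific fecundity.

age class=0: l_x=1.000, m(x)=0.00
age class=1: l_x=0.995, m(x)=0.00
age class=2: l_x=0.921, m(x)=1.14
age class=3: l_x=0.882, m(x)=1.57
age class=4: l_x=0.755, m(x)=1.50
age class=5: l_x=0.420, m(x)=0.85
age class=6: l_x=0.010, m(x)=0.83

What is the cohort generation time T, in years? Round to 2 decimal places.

3.21

lx·mx: 0, 0, 1.04994, 1.38474, 1.1325, 0.357, 0.0083 → R0 = 3.93248
x·lx·mx: 0, 0, 2.09988, 4.15422, 4.53, 1.785, 0.0498 → Σ = 12.6189
T = 12.6189 / 3.93248 = 3.208891… → 3.21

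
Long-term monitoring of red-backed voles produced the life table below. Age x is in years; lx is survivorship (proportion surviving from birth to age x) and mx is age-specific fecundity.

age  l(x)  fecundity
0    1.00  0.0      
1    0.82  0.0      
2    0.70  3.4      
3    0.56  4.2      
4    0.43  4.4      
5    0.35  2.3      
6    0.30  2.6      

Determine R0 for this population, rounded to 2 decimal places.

8.21

lx·mx by age: 0, 0, 2.38, 2.352, 1.892, 0.805, 0.78
R0 = Σ lx·mx = 8.209 → 8.21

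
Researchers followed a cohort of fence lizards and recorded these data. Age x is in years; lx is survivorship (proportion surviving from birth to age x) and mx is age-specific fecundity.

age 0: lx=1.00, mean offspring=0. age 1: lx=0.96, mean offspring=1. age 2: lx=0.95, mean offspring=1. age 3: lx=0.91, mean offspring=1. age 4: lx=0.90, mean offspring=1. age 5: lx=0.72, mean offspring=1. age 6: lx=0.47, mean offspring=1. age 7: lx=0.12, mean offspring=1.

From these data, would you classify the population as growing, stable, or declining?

R0 = Σ lx·mx = 0 + 0.96 + 0.95 + 0.91 + 0.9 + 0.72 + 0.47 + 0.12 = 5.03
R0 > 1, so the population is growing.

growing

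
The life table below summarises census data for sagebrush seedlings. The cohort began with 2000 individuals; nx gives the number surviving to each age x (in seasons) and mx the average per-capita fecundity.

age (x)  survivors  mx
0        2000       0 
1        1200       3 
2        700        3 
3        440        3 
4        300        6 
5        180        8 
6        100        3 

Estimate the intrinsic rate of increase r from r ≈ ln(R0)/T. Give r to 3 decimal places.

lx = nx/n0 = nx/2000: 1, 0.6, 0.35, 0.22, 0.15, 0.09, 0.05
R0 = Σ lx·mx = 0 + 1.8 + 1.05 + 0.66 + 0.9 + 0.72 + 0.15 = 5.28
Σ x·lx·mx = 13.98; T = 13.98/5.28 = 2.64773…
r ≈ ln(R0)/T = ln(5.28)/2.64773… = 0.62844… → 0.628

0.628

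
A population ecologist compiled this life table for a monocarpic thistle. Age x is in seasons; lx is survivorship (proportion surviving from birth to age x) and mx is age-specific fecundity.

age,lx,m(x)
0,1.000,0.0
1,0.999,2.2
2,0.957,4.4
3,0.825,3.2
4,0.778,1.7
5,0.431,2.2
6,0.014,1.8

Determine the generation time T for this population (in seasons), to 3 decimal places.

lx·mx: 0, 2.1978, 4.2108, 2.64, 1.3226, 0.9482, 0.0252 → R0 = 11.3446
x·lx·mx: 0, 2.1978, 8.4216, 7.92, 5.2904, 4.741, 0.1512 → Σ = 28.722
T = 28.722 / 11.3446 = 2.531777… → 2.532

2.532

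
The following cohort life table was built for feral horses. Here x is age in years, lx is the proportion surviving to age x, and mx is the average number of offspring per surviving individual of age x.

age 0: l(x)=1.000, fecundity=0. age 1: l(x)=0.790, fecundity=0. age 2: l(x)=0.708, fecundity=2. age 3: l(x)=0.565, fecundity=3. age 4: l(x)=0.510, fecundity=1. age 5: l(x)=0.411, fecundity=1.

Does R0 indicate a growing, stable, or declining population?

R0 = Σ lx·mx = 0 + 0 + 1.416 + 1.695 + 0.51 + 0.411 = 4.032
R0 > 1, so the population is growing.

growing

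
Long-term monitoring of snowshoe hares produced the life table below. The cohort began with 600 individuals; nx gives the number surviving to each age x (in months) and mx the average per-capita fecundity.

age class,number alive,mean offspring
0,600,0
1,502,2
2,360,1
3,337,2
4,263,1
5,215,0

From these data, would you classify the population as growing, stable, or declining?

lx = nx/n0 = nx/600: 1, 0.83667…, 0.6, 0.56167…, 0.43833…, 0.35833…
R0 = Σ lx·mx = 0 + 1.673333… + 0.6 + 1.123333… + 0.438333… + 0 = 3.835…
R0 > 1, so the population is growing.

growing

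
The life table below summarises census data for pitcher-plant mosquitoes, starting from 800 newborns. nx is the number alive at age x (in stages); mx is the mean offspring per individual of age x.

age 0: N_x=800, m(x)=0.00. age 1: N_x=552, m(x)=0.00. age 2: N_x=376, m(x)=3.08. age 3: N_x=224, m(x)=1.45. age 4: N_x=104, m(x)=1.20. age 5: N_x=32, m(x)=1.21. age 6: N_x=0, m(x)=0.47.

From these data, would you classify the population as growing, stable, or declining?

lx = nx/n0 = nx/800: 1, 0.69, 0.47, 0.28, 0.13, 0.04, 0
R0 = Σ lx·mx = 0 + 0 + 1.4476 + 0.406 + 0.156 + 0.0484 + 0 = 2.058
R0 > 1, so the population is growing.

growing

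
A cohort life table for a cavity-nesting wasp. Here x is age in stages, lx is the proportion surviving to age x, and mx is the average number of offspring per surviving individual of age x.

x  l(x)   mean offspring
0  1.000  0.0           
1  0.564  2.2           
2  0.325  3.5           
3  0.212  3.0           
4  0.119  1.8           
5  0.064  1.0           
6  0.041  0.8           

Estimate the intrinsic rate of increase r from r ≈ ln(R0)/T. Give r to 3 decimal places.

R0 = Σ lx·mx = 0 + 1.2408 + 1.1375 + 0.636 + 0.2142 + 0.064 + 0.0328 = 3.3253
Σ x·lx·mx = 6.7974; T = 6.7974/3.3253 = 2.04415…
r ≈ ln(R0)/T = ln(3.3253)/2.04415… = 0.58781… → 0.588

0.588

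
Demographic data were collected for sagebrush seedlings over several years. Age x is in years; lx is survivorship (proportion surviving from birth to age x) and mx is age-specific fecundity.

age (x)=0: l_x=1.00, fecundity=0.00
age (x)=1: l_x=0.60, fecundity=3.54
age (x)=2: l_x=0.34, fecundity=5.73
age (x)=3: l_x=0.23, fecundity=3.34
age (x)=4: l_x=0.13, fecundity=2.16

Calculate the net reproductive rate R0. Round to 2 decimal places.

5.12

lx·mx by age: 0, 2.124, 1.9482, 0.7682, 0.2808
R0 = Σ lx·mx = 5.1212 → 5.12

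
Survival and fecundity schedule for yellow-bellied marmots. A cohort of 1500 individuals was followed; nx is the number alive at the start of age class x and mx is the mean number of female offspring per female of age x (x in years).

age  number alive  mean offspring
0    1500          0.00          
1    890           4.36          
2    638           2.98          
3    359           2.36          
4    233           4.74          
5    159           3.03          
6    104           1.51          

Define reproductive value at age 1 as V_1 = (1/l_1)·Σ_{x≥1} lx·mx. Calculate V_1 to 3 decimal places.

lx = nx/n0 = nx/1500: 1, 0.59333…, 0.42533…, 0.23933…, 0.15533…, 0.106, 0.06933…
lx·mx for x ≥ 1: 2.586933…, 1.267493…, 0.564827…, 0.73628…, 0.32118, 0.104693… → sum = 5.581407…
V_1 = 5.581407… / l_1 = 5.581407… / 0.593333… = 9.406865… → 9.407

9.407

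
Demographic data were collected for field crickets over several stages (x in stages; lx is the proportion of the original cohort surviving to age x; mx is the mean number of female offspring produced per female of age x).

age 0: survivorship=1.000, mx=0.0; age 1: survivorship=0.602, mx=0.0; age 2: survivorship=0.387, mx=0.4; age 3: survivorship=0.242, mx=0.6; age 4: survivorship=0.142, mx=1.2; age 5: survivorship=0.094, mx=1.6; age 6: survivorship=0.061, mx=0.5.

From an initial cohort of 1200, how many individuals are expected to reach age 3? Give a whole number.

Expected survivors = N0 · l_3 = 1200 × 0.242 = 290.4 → 290

290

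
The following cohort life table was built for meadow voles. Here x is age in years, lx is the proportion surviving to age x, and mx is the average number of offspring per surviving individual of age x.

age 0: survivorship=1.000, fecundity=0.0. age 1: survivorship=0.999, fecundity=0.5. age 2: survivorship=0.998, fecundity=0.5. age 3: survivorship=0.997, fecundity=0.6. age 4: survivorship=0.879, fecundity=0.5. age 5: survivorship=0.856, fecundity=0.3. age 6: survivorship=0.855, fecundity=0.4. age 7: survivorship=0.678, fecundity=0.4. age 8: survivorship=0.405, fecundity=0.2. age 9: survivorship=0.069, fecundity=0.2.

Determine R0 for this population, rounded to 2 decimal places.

3.00

lx·mx by age: 0, 0.4995, 0.499, 0.5982, 0.4395, 0.2568, 0.342, 0.2712, 0.081, 0.0138
R0 = Σ lx·mx = 3.001 → 3.00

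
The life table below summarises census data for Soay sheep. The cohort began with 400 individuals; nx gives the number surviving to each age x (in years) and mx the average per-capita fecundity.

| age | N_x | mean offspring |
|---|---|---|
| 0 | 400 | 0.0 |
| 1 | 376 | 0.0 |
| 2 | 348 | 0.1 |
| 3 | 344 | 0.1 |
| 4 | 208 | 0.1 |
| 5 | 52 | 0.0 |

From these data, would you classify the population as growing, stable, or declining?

lx = nx/n0 = nx/400: 1, 0.94, 0.87, 0.86, 0.52, 0.13
R0 = Σ lx·mx = 0 + 0 + 0.087 + 0.086 + 0.052 + 0 = 0.225
R0 < 1, so the population is declining.

declining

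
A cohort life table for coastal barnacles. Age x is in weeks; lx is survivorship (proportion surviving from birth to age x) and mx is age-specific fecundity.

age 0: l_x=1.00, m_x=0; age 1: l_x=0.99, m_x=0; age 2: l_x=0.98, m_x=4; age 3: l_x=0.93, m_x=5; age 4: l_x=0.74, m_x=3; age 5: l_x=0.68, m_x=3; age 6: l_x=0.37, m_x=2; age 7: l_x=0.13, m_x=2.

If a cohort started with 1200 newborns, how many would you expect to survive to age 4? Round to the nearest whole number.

Expected survivors = N0 · l_4 = 1200 × 0.74 = 888 → 888

888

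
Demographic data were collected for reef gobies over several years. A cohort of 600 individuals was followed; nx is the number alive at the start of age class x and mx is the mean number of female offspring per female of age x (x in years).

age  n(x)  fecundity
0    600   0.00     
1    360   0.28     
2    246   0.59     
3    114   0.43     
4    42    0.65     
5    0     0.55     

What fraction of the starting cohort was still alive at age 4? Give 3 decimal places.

l_4 = n_4/n_0 = 42/600 = 0.07 → 0.070

0.070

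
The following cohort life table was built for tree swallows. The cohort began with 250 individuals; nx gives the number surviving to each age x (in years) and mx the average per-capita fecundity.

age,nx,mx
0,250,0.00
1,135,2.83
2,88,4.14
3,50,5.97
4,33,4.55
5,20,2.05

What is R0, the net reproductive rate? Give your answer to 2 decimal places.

lx = nx/n0 = nx/250: 1, 0.54, 0.352, 0.2, 0.132, 0.08
lx·mx by age: 0, 1.5282, 1.45728, 1.194, 0.6006, 0.164
R0 = Σ lx·mx = 4.94408 → 4.94

4.94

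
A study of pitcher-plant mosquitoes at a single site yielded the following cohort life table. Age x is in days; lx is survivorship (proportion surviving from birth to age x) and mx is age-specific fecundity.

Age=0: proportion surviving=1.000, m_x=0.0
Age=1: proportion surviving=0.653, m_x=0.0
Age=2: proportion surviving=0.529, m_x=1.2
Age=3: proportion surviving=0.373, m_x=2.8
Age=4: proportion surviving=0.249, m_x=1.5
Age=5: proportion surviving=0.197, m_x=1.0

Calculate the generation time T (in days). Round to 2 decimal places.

lx·mx: 0, 0, 0.6348, 1.0444, 0.3735, 0.197 → R0 = 2.2497
x·lx·mx: 0, 0, 1.2696, 3.1332, 1.494, 0.985 → Σ = 6.8818
T = 6.8818 / 2.2497 = 3.058986… → 3.06

3.06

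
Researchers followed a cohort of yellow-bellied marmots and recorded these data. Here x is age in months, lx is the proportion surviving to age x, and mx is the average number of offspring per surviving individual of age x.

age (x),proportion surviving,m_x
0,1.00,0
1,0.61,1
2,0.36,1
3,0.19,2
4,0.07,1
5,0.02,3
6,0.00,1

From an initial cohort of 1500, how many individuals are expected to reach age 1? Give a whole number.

Expected survivors = N0 · l_1 = 1500 × 0.61 = 915 → 915

915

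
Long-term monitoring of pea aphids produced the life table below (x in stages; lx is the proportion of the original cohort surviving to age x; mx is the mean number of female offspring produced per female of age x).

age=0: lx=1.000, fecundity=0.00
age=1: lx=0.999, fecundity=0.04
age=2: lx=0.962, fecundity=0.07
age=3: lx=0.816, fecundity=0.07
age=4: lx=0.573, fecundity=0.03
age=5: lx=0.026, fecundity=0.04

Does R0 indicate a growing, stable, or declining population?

declining

R0 = Σ lx·mx = 0 + 0.03996 + 0.06734 + 0.05712 + 0.01719 + 0.00104 = 0.18265
R0 < 1, so the population is declining.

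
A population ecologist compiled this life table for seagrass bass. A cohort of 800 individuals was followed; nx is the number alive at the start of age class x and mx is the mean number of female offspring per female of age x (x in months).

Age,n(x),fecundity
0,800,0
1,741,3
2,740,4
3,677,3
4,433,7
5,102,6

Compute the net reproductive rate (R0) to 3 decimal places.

13.571

lx = nx/n0 = nx/800: 1, 0.92625, 0.925, 0.84625, 0.54125, 0.1275
lx·mx by age: 0, 2.77875, 3.7, 2.53875, 3.78875, 0.765
R0 = Σ lx·mx = 13.57125 → 13.571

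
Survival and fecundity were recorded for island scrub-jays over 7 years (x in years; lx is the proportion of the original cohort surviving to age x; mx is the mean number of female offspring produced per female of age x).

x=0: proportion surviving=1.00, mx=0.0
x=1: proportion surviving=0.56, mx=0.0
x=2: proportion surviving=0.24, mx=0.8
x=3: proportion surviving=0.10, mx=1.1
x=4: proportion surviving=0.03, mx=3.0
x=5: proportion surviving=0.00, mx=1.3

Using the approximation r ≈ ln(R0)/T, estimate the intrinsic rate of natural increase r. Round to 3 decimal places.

R0 = Σ lx·mx = 0 + 0 + 0.192 + 0.11 + 0.09 + 0 = 0.392
Σ x·lx·mx = 1.074; T = 1.074/0.392 = 2.7398…
r ≈ ln(R0)/T = ln(0.392)/2.7398… = -0.34181… → -0.342

-0.342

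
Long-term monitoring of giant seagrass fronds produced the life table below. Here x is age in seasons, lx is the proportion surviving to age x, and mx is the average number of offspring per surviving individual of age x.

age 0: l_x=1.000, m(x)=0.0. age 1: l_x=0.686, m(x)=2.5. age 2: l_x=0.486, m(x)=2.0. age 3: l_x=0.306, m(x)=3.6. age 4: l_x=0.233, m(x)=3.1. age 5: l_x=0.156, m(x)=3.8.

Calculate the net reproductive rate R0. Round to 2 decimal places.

5.10

lx·mx by age: 0, 1.715, 0.972, 1.1016, 0.7223, 0.5928
R0 = Σ lx·mx = 5.1037 → 5.10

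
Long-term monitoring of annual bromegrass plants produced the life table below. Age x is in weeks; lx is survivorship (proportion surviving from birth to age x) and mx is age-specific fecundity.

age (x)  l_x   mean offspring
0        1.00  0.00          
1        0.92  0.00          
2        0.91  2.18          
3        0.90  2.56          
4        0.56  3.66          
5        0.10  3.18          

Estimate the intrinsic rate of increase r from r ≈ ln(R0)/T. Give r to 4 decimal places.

0.6104

R0 = Σ lx·mx = 0 + 0 + 1.9838 + 2.304 + 2.0496 + 0.318 = 6.6554
Σ x·lx·mx = 20.668; T = 20.668/6.6554 = 3.10545…
r ≈ ln(R0)/T = ln(6.6554)/3.10545… = 0.610356… → 0.6104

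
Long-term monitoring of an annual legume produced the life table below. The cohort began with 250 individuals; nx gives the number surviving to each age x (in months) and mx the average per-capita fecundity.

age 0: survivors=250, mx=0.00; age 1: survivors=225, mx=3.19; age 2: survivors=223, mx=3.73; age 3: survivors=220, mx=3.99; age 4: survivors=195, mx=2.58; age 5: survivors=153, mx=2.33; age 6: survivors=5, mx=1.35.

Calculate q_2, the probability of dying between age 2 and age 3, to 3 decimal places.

0.013

lx = nx/n0 = nx/250: 1, 0.9, 0.892, 0.88, 0.78, 0.612, 0.02
q_2 = (l_2 − l_3) / l_2 = (0.892 − 0.88) / 0.892
     = 0.012 / 0.892 = 0.013453… → 0.013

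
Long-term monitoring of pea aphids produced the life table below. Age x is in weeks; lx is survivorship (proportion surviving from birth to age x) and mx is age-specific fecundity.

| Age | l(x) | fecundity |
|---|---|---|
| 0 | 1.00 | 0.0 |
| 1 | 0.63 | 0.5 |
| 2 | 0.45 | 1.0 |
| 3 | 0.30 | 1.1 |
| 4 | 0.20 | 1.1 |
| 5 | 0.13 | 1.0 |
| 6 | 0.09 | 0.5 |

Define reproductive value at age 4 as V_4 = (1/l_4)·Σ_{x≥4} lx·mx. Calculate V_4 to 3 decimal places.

1.975

lx·mx for x ≥ 4: 0.22, 0.13, 0.045 → sum = 0.395
V_4 = 0.395 / l_4 = 0.395 / 0.2 = 1.975 → 1.975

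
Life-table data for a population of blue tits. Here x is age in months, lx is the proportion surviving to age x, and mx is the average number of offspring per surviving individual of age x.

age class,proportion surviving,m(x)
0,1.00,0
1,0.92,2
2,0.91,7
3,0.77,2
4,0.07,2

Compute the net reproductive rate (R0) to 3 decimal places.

9.890

lx·mx by age: 0, 1.84, 6.37, 1.54, 0.14
R0 = Σ lx·mx = 9.89 → 9.890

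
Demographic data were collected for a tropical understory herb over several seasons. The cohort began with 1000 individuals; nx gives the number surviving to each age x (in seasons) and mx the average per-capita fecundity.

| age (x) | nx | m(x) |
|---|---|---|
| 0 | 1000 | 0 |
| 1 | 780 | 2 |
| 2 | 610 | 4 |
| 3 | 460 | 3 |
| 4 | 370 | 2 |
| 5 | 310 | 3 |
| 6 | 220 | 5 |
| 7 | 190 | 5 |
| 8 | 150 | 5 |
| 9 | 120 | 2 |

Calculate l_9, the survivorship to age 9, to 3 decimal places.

0.120

l_9 = n_9/n_0 = 120/1000 = 0.12 → 0.120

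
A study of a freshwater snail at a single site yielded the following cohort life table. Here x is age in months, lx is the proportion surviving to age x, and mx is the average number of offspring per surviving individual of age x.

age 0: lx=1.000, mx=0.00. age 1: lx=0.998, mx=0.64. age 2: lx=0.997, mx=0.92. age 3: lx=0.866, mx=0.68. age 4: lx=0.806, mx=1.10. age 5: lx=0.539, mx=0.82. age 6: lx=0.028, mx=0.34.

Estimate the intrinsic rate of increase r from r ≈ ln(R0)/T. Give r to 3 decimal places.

R0 = Σ lx·mx = 0 + 0.63872 + 0.91724 + 0.58888 + 0.8866 + 0.44198 + 0.00952 = 3.48294
Σ x·lx·mx = 10.05326; T = 10.05326/3.48294 = 2.88643…
r ≈ ln(R0)/T = ln(3.48294)/2.88643… = 0.43233… → 0.432

0.432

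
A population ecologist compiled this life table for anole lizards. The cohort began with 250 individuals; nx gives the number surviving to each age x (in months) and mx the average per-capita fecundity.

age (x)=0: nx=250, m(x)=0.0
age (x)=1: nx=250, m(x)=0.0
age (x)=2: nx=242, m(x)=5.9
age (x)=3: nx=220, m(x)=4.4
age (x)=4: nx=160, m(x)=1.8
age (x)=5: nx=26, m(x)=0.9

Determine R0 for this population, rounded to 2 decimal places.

10.83

lx = nx/n0 = nx/250: 1, 1, 0.968, 0.88, 0.64, 0.104
lx·mx by age: 0, 0, 5.7112, 3.872, 1.152, 0.0936
R0 = Σ lx·mx = 10.8288 → 10.83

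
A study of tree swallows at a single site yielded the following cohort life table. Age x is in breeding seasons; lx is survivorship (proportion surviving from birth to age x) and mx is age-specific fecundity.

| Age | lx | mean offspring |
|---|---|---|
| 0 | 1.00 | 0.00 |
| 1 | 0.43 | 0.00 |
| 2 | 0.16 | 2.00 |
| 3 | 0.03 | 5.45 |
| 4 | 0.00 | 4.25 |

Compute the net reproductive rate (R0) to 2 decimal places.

0.48

lx·mx by age: 0, 0, 0.32, 0.1635, 0
R0 = Σ lx·mx = 0.4835 → 0.48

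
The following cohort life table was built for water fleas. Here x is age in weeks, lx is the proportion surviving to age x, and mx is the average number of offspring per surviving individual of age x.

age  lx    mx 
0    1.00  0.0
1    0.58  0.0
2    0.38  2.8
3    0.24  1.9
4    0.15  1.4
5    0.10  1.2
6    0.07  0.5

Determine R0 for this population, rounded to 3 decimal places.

1.885

lx·mx by age: 0, 0, 1.064, 0.456, 0.21, 0.12, 0.035
R0 = Σ lx·mx = 1.885 → 1.885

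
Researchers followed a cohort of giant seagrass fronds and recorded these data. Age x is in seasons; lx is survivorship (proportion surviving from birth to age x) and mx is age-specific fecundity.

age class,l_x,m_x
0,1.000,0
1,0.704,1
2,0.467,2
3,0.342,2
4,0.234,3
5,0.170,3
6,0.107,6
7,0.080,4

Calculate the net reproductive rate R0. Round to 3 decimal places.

lx·mx by age: 0, 0.704, 0.934, 0.684, 0.702, 0.51, 0.642, 0.32
R0 = Σ lx·mx = 4.496 → 4.496

4.496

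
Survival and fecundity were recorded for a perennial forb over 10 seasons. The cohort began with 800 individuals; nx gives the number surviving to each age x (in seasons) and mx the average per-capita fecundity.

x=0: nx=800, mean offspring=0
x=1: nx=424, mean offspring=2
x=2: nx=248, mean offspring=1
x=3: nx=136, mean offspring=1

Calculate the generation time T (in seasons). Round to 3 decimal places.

1.422

lx = nx/n0 = nx/800: 1, 0.53, 0.31, 0.17
lx·mx: 0, 1.06, 0.31, 0.17 → R0 = 1.54
x·lx·mx: 0, 1.06, 0.62, 0.51 → Σ = 2.19
T = 2.19 / 1.54 = 1.422078… → 1.422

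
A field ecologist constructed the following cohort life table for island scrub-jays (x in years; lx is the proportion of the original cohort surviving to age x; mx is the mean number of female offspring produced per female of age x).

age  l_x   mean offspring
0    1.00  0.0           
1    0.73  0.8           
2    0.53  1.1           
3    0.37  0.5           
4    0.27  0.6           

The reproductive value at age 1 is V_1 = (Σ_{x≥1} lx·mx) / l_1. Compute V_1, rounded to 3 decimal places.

2.074

lx·mx for x ≥ 1: 0.584, 0.583, 0.185, 0.162 → sum = 1.514
V_1 = 1.514 / l_1 = 1.514 / 0.73 = 2.073973… → 2.074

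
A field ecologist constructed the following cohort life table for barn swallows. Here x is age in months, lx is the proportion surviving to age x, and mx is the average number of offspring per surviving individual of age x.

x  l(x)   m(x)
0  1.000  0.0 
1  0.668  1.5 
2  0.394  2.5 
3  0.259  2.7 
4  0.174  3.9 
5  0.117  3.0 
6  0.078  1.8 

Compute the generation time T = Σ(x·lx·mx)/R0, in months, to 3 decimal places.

lx·mx: 0, 1.002, 0.985, 0.6993, 0.6786, 0.351, 0.1404 → R0 = 3.8563
x·lx·mx: 0, 1.002, 1.97, 2.0979, 2.7144, 1.755, 0.8424 → Σ = 10.3817
T = 10.3817 / 3.8563 = 2.69214… → 2.692

2.692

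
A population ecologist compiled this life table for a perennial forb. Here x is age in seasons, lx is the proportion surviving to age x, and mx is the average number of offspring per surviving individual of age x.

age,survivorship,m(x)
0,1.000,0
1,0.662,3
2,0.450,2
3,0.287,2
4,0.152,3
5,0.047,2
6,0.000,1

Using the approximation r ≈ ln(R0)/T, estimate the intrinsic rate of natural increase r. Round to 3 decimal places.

0.714

R0 = Σ lx·mx = 0 + 1.986 + 0.9 + 0.574 + 0.456 + 0.094 + 0 = 4.01
Σ x·lx·mx = 7.802; T = 7.802/4.01 = 1.94564…
r ≈ ln(R0)/T = ln(4.01)/1.94564… = 0.7138… → 0.714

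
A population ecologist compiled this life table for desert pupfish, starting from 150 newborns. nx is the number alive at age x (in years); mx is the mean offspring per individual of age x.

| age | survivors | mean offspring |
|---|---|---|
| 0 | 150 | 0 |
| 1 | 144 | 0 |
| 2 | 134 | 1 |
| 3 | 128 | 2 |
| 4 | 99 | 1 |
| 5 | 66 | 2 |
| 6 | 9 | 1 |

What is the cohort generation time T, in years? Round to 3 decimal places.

lx = nx/n0 = nx/150: 1, 0.96, 0.89333…, 0.85333…, 0.66, 0.44, 0.06
lx·mx: 0, 0, 0.893333…, 1.706667…, 0.66, 0.88, 0.06 → R0 = 4.2…
x·lx·mx: 0, 0, 1.786667…, 5.12…, 2.64, 4.4, 0.36 → Σ = 14.306667…
T = 14.306667… / 4.2… = 3.406349… → 3.406

3.406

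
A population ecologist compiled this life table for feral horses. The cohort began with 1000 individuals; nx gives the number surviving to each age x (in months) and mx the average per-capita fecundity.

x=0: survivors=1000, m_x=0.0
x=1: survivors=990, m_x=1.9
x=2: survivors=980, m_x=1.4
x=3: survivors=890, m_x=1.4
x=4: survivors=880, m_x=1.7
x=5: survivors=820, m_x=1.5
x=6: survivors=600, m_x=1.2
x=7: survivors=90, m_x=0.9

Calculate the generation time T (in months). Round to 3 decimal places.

lx = nx/n0 = nx/1000: 1, 0.99, 0.98, 0.89, 0.88, 0.82, 0.6, 0.09
lx·mx: 0, 1.881, 1.372, 1.246, 1.496, 1.23, 0.72, 0.081 → R0 = 8.026
x·lx·mx: 0, 1.881, 2.744, 3.738, 5.984, 6.15, 4.32, 0.567 → Σ = 25.384
T = 25.384 / 8.026 = 3.162721… → 3.163

3.163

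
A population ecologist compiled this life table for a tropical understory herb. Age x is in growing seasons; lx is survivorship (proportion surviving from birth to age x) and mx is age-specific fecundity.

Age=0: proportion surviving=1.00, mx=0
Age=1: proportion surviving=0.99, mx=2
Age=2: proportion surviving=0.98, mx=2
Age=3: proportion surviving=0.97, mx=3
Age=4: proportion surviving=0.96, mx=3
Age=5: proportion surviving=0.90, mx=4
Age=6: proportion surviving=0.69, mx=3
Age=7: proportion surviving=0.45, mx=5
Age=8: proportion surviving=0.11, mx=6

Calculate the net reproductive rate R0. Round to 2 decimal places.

lx·mx by age: 0, 1.98, 1.96, 2.91, 2.88, 3.6, 2.07, 2.25, 0.66
R0 = Σ lx·mx = 18.31 → 18.31

18.31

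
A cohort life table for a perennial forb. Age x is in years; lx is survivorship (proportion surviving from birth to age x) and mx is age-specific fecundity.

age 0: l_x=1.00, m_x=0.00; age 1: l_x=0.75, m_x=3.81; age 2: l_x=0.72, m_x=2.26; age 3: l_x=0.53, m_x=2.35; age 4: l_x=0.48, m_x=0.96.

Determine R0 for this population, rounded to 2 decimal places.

lx·mx by age: 0, 2.8575, 1.6272, 1.2455, 0.4608
R0 = Σ lx·mx = 6.191 → 6.19

6.19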